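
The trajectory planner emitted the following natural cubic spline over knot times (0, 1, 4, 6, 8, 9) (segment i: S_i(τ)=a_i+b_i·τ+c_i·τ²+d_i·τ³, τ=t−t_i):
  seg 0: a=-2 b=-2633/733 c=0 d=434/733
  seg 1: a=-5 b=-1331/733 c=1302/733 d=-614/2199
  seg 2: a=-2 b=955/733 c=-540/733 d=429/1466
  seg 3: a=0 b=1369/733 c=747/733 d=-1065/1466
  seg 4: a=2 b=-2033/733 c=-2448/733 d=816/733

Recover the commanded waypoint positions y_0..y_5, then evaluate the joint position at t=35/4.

y_0 = S_0(0) = a_0 = -2
y_1 = S_1(0) = a_1 = -5
y_2 = S_2(0) = a_2 = -2
y_3 = S_3(0) = a_3 = 0
y_4 = S_4(0) = a_4 = 2
y_5 = S_4(1) = -3
t_q=35/4 is in segment 4 (τ=3/4); S_4(τ)=-2183/1466

y_0=-2 y_1=-5 y_2=-2 y_3=0 y_4=2 y_5=-3
S(35/4) = -2183/1466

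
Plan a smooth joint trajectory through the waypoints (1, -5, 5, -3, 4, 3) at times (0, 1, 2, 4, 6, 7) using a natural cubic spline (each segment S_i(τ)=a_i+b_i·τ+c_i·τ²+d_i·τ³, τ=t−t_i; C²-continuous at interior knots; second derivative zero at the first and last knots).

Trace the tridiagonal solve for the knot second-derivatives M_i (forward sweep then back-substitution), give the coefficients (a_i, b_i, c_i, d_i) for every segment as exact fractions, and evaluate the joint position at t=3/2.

  seg 0: a=1 b=-2515/229 c=0 d=1141/229
  seg 1: a=-5 b=908/229 c=3423/229 d=-2041/229
  seg 2: a=5 b=1631/229 c=-2700/229 d=2853/916
  seg 3: a=-3 b=-610/229 c=3159/458 d=-3495/1832
  seg 4: a=4 b=931/458 c=-4167/916 d=1389/916
S(3/2) = -723/1832

Δ: Δ0=-6, Δ1=10, Δ2=-4, Δ3=7/2, Δ4=-1
row 1: diag=4, rhs=96; c'=1/4, d'=24
row 2: denom=6−1·1/4=23/4; d'=(-84−1·24)/(23/4)=-432/23
row 3: denom=8−2·8/23=168/23; d'=(45−2·-432/23)/(168/23)=633/56
row 4: denom=6−2·23/84=229/42; d'=(-27−2·633/56)/(229/42)=-4167/458
back: M4=-4167/458
back: M3=633/56−23/84·-4167/458=3159/229
back: M2=-432/23−8/23·3159/229=-5400/229
back: M1=24−1/4·-5400/229=6846/229
M: M0=0, M1=6846/229, M2=-5400/229, M3=3159/229, M4=-4167/458, M5=0
seg 0: a=1, c=M0/2=0, d=(M1−M0)/(6·1)=1141/229, b=Δ0−h0·(2M0+M1)/6=-2515/229
seg 1: a=-5, c=M1/2=3423/229, d=(M2−M1)/(6·1)=-2041/229, b=Δ1−h1·(2M1+M2)/6=908/229
seg 2: a=5, c=M2/2=-2700/229, d=(M3−M2)/(6·2)=2853/916, b=Δ2−h2·(2M2+M3)/6=1631/229
seg 3: a=-3, c=M3/2=3159/458, d=(M4−M3)/(6·2)=-3495/1832, b=Δ3−h3·(2M3+M4)/6=-610/229
seg 4: a=4, c=M4/2=-4167/916, d=(M5−M4)/(6·1)=1389/916, b=Δ4−h4·(2M4+M5)/6=931/458
t_q=3/2 → seg 1, τ=1/2; S=-5+908/229·τ+3423/229·τ²+-2041/229·τ³=-723/1832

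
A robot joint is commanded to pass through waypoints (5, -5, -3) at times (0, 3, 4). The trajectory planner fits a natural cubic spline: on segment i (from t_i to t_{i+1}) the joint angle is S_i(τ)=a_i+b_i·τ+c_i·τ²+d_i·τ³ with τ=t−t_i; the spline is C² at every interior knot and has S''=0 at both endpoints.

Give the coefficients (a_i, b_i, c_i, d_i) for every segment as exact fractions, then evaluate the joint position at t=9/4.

  seg 0: a=5 b=-16/3 c=0 d=2/9
  seg 1: a=-5 b=2/3 c=2 d=-2/3
S(9/4) = -143/32

Δ: Δ0=-10/3, Δ1=2
row 1: diag=8, rhs=32; c'=1/8, d'=4
back: M1=4
M: M0=0, M1=4, M2=0
seg 0: a=5, c=M0/2=0, d=(M1−M0)/(6·3)=2/9, b=Δ0−h0·(2M0+M1)/6=-16/3
seg 1: a=-5, c=M1/2=2, d=(M2−M1)/(6·1)=-2/3, b=Δ1−h1·(2M1+M2)/6=2/3
t_q=9/4 → seg 0, τ=9/4; S=5+-16/3·τ+0·τ²+2/9·τ³=-143/32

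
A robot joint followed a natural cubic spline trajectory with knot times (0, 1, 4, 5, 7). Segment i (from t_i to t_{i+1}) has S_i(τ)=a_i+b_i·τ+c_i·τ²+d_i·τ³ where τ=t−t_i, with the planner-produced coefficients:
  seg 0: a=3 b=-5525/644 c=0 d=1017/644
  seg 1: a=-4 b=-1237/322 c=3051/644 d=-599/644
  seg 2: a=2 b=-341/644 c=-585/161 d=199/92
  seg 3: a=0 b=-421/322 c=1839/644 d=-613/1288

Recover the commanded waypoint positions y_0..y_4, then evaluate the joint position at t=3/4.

y_0 = S_0(0) = a_0 = 3
y_1 = S_1(0) = a_1 = -4
y_2 = S_2(0) = a_2 = 2
y_3 = S_3(0) = a_3 = 0
y_4 = S_3(2) = 5
t_q=3/4 is in segment 0 (τ=3/4); S_0(τ)=-16299/5888

y_0=3 y_1=-4 y_2=2 y_3=0 y_4=5
S(3/4) = -16299/5888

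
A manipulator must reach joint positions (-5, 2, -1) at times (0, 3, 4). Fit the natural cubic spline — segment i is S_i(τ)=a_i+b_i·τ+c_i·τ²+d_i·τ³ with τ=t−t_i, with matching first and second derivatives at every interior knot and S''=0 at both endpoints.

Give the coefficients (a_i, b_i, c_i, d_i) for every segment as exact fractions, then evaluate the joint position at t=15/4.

Δ: Δ0=7/3, Δ1=-3
row 1: diag=8, rhs=-32; c'=1/8, d'=-4
back: M1=-4
M: M0=0, M1=-4, M2=0
seg 0: a=-5, c=M0/2=0, d=(M1−M0)/(6·3)=-2/9, b=Δ0−h0·(2M0+M1)/6=13/3
seg 1: a=2, c=M1/2=-2, d=(M2−M1)/(6·1)=2/3, b=Δ1−h1·(2M1+M2)/6=-5/3
t_q=15/4 → seg 1, τ=3/4; S=2+-5/3·τ+-2·τ²+2/3·τ³=-3/32

  seg 0: a=-5 b=13/3 c=0 d=-2/9
  seg 1: a=2 b=-5/3 c=-2 d=2/3
S(15/4) = -3/32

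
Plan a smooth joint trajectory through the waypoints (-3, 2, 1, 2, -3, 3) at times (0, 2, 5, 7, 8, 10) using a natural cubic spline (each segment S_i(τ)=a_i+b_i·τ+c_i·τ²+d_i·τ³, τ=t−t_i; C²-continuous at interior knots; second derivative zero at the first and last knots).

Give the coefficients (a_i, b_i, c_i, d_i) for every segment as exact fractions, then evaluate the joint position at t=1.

Δ: Δ0=5/2, Δ1=-1/3, Δ2=1/2, Δ3=-5, Δ4=3
row 1: diag=10, rhs=-17; c'=3/10, d'=-17/10
row 2: denom=10−3·3/10=91/10; d'=(5−3·-17/10)/(91/10)=101/91
row 3: denom=6−2·20/91=506/91; d'=(-33−2·101/91)/(506/91)=-3205/506
row 4: denom=6−1·91/506=2945/506; d'=(48−1·-3205/506)/(2945/506)=1447/155
back: M4=1447/155
back: M3=-3205/506−91/506·1447/155=-1242/155
back: M2=101/91−20/91·-1242/155=89/31
back: M1=-17/10−3/10·89/31=-397/155
M: M0=0, M1=-397/155, M2=89/31, M3=-1242/155, M4=1447/155, M5=0
seg 0: a=-3, c=M0/2=0, d=(M1−M0)/(6·2)=-397/1860, b=Δ0−h0·(2M0+M1)/6=3119/930
seg 1: a=2, c=M1/2=-397/310, d=(M2−M1)/(6·3)=421/1395, b=Δ1−h1·(2M1+M2)/6=737/930
seg 2: a=1, c=M2/2=89/62, d=(M3−M2)/(6·2)=-1687/1860, b=Δ2−h2·(2M2+M3)/6=1169/930
seg 3: a=2, c=M3/2=-621/155, d=(M4−M3)/(6·1)=2689/930, b=Δ3−h3·(2M3+M4)/6=-3613/930
seg 4: a=-3, c=M4/2=1447/310, d=(M5−M4)/(6·2)=-1447/1860, b=Δ4−h4·(2M4+M5)/6=-1499/465
t_q=1 → seg 0, τ=1; S=-3+3119/930·τ+0·τ²+-397/1860·τ³=87/620

  seg 0: a=-3 b=3119/930 c=0 d=-397/1860
  seg 1: a=2 b=737/930 c=-397/310 d=421/1395
  seg 2: a=1 b=1169/930 c=89/62 d=-1687/1860
  seg 3: a=2 b=-3613/930 c=-621/155 d=2689/930
  seg 4: a=-3 b=-1499/465 c=1447/310 d=-1447/1860
S(1) = 87/620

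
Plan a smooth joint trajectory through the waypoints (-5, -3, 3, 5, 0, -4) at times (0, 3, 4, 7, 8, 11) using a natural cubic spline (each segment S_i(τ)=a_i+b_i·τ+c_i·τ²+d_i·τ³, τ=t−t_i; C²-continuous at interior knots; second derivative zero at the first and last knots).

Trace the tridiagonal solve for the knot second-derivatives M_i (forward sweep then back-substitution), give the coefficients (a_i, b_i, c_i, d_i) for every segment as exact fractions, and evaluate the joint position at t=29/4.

  seg 0: a=-5 b=-1739/1131 c=0 d=277/1131
  seg 1: a=-3 b=5740/1131 c=831/377 d=-1447/1131
  seg 2: a=3 b=6385/1131 c=-616/377 d=-1/117
  seg 3: a=5 b=-4964/1131 c=-645/377 d=1244/1131
  seg 4: a=0 b=-5102/1131 c=599/377 d=-599/3393
S(29/4) = 2875/754

Δ: Δ0=2/3, Δ1=6, Δ2=2/3, Δ3=-5, Δ4=-4/3
row 1: diag=8, rhs=32; c'=1/8, d'=4
row 2: denom=8−1·1/8=63/8; d'=(-32−1·4)/(63/8)=-32/7
row 3: denom=8−3·8/21=48/7; d'=(-34−3·-32/7)/(48/7)=-71/24
row 4: denom=8−1·7/48=377/48; d'=(22−1·-71/24)/(377/48)=1198/377
back: M4=1198/377
back: M3=-71/24−7/48·1198/377=-1290/377
back: M2=-32/7−8/21·-1290/377=-1232/377
back: M1=4−1/8·-1232/377=1662/377
M: M0=0, M1=1662/377, M2=-1232/377, M3=-1290/377, M4=1198/377, M5=0
seg 0: a=-5, c=M0/2=0, d=(M1−M0)/(6·3)=277/1131, b=Δ0−h0·(2M0+M1)/6=-1739/1131
seg 1: a=-3, c=M1/2=831/377, d=(M2−M1)/(6·1)=-1447/1131, b=Δ1−h1·(2M1+M2)/6=5740/1131
seg 2: a=3, c=M2/2=-616/377, d=(M3−M2)/(6·3)=-1/117, b=Δ2−h2·(2M2+M3)/6=6385/1131
seg 3: a=5, c=M3/2=-645/377, d=(M4−M3)/(6·1)=1244/1131, b=Δ3−h3·(2M3+M4)/6=-4964/1131
seg 4: a=0, c=M4/2=599/377, d=(M5−M4)/(6·3)=-599/3393, b=Δ4−h4·(2M4+M5)/6=-5102/1131
t_q=29/4 → seg 3, τ=1/4; S=5+-4964/1131·τ+-645/377·τ²+1244/1131·τ³=2875/754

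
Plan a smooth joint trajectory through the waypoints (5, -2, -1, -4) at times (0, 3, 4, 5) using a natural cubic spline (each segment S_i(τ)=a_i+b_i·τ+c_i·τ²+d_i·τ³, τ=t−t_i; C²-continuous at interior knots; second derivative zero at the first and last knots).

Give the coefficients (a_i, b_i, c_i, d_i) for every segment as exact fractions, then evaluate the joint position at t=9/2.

Δ: Δ0=-7/3, Δ1=1, Δ2=-3
row 1: diag=8, rhs=20; c'=1/8, d'=5/2
row 2: denom=4−1·1/8=31/8; d'=(-24−1·5/2)/(31/8)=-212/31
back: M2=-212/31
back: M1=5/2−1/8·-212/31=104/31
M: M0=0, M1=104/31, M2=-212/31, M3=0
seg 0: a=5, c=M0/2=0, d=(M1−M0)/(6·3)=52/279, b=Δ0−h0·(2M0+M1)/6=-373/93
seg 1: a=-2, c=M1/2=52/31, d=(M2−M1)/(6·1)=-158/93, b=Δ1−h1·(2M1+M2)/6=95/93
seg 2: a=-1, c=M2/2=-106/31, d=(M3−M2)/(6·1)=106/93, b=Δ2−h2·(2M2+M3)/6=-67/93
t_q=9/2 → seg 2, τ=1/2; S=-1+-67/93·τ+-106/31·τ²+106/93·τ³=-257/124

  seg 0: a=5 b=-373/93 c=0 d=52/279
  seg 1: a=-2 b=95/93 c=52/31 d=-158/93
  seg 2: a=-1 b=-67/93 c=-106/31 d=106/93
S(9/2) = -257/124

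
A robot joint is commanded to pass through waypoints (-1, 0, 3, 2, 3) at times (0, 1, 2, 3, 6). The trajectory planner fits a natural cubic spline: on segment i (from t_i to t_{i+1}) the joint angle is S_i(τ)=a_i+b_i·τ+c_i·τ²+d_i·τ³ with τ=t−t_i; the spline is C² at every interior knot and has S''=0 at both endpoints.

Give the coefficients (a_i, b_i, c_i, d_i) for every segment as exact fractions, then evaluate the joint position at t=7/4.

  seg 0: a=-1 b=31/174 c=0 d=143/174
  seg 1: a=0 b=230/87 c=143/58 d=-367/174
  seg 2: a=3 b=217/174 c=-112/29 d=281/174
  seg 3: a=2 b=-142/87 c=57/58 d=-19/174
S(7/4) = 9205/3712

Δ: Δ0=1, Δ1=3, Δ2=-1, Δ3=1/3
row 1: diag=4, rhs=12; c'=1/4, d'=3
row 2: denom=4−1·1/4=15/4; d'=(-24−1·3)/(15/4)=-36/5
row 3: denom=8−1·4/15=116/15; d'=(8−1·-36/5)/(116/15)=57/29
back: M3=57/29
back: M2=-36/5−4/15·57/29=-224/29
back: M1=3−1/4·-224/29=143/29
M: M0=0, M1=143/29, M2=-224/29, M3=57/29, M4=0
seg 0: a=-1, c=M0/2=0, d=(M1−M0)/(6·1)=143/174, b=Δ0−h0·(2M0+M1)/6=31/174
seg 1: a=0, c=M1/2=143/58, d=(M2−M1)/(6·1)=-367/174, b=Δ1−h1·(2M1+M2)/6=230/87
seg 2: a=3, c=M2/2=-112/29, d=(M3−M2)/(6·1)=281/174, b=Δ2−h2·(2M2+M3)/6=217/174
seg 3: a=2, c=M3/2=57/58, d=(M4−M3)/(6·3)=-19/174, b=Δ3−h3·(2M3+M4)/6=-142/87
t_q=7/4 → seg 1, τ=3/4; S=0+230/87·τ+143/58·τ²+-367/174·τ³=9205/3712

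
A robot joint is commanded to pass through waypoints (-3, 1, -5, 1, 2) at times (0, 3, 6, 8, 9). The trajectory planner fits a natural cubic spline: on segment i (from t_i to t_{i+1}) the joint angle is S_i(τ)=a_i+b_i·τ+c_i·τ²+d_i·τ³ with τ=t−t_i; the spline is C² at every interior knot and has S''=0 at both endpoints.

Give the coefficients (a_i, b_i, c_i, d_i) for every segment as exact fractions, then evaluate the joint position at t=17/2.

  seg 0: a=-3 b=845/309 c=0 d=-433/2781
  seg 1: a=1 b=-454/309 c=-433/309 d=1135/2781
  seg 2: a=-5 b=353/309 c=234/103 d=-415/618
  seg 3: a=1 b=671/309 c=-181/103 d=181/309
S(17/2) = 1417/824

Δ: Δ0=4/3, Δ1=-2, Δ2=3, Δ3=1
row 1: diag=12, rhs=-20; c'=1/4, d'=-5/3
row 2: denom=10−3·1/4=37/4; d'=(30−3·-5/3)/(37/4)=140/37
row 3: denom=6−2·8/37=206/37; d'=(-12−2·140/37)/(206/37)=-362/103
back: M3=-362/103
back: M2=140/37−8/37·-362/103=468/103
back: M1=-5/3−1/4·468/103=-866/309
M: M0=0, M1=-866/309, M2=468/103, M3=-362/103, M4=0
seg 0: a=-3, c=M0/2=0, d=(M1−M0)/(6·3)=-433/2781, b=Δ0−h0·(2M0+M1)/6=845/309
seg 1: a=1, c=M1/2=-433/309, d=(M2−M1)/(6·3)=1135/2781, b=Δ1−h1·(2M1+M2)/6=-454/309
seg 2: a=-5, c=M2/2=234/103, d=(M3−M2)/(6·2)=-415/618, b=Δ2−h2·(2M2+M3)/6=353/309
seg 3: a=1, c=M3/2=-181/103, d=(M4−M3)/(6·1)=181/309, b=Δ3−h3·(2M3+M4)/6=671/309
t_q=17/2 → seg 3, τ=1/2; S=1+671/309·τ+-181/103·τ²+181/309·τ³=1417/824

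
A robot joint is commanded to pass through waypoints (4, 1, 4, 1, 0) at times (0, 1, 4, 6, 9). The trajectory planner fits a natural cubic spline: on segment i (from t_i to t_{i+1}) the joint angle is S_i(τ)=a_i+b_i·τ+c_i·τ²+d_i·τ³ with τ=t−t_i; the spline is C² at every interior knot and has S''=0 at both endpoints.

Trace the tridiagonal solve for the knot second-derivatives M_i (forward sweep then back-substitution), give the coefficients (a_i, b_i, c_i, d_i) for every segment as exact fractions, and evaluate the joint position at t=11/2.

  seg 0: a=4 b=-1250/339 c=0 d=233/339
  seg 1: a=1 b=-551/339 c=233/113 d=-1207/3051
  seg 2: a=4 b=22/339 c=-508/339 d=971/2712
  seg 3: a=1 b=-369/226 c=881/1356 d=-881/12204
S(11/2) = 13987/7232

Δ: Δ0=-3, Δ1=1, Δ2=-3/2, Δ3=-1/3
row 1: diag=8, rhs=24; c'=3/8, d'=3
row 2: denom=10−3·3/8=71/8; d'=(-15−3·3)/(71/8)=-192/71
row 3: denom=10−2·16/71=678/71; d'=(7−2·-192/71)/(678/71)=881/678
back: M3=881/678
back: M2=-192/71−16/71·881/678=-1016/339
back: M1=3−3/8·-1016/339=466/113
M: M0=0, M1=466/113, M2=-1016/339, M3=881/678, M4=0
seg 0: a=4, c=M0/2=0, d=(M1−M0)/(6·1)=233/339, b=Δ0−h0·(2M0+M1)/6=-1250/339
seg 1: a=1, c=M1/2=233/113, d=(M2−M1)/(6·3)=-1207/3051, b=Δ1−h1·(2M1+M2)/6=-551/339
seg 2: a=4, c=M2/2=-508/339, d=(M3−M2)/(6·2)=971/2712, b=Δ2−h2·(2M2+M3)/6=22/339
seg 3: a=1, c=M3/2=881/1356, d=(M4−M3)/(6·3)=-881/12204, b=Δ3−h3·(2M3+M4)/6=-369/226
t_q=11/2 → seg 2, τ=3/2; S=4+22/339·τ+-508/339·τ²+971/2712·τ³=13987/7232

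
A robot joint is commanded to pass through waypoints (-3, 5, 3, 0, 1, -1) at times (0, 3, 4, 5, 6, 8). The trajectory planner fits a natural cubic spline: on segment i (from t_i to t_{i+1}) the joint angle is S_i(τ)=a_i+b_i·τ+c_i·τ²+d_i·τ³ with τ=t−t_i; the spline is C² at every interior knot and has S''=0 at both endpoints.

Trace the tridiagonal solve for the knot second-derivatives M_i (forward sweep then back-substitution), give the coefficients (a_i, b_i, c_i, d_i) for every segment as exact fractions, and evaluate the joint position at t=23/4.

Δ: Δ0=8/3, Δ1=-2, Δ2=-3, Δ3=1, Δ4=-1
row 1: diag=8, rhs=-28; c'=1/8, d'=-7/2
row 2: denom=4−1·1/8=31/8; d'=(-6−1·-7/2)/(31/8)=-20/31
row 3: denom=4−1·8/31=116/31; d'=(24−1·-20/31)/(116/31)=191/29
row 4: denom=6−1·31/116=665/116; d'=(-12−1·191/29)/(665/116)=-308/95
back: M4=-308/95
back: M3=191/29−31/116·-308/95=708/95
back: M2=-20/31−8/31·708/95=-244/95
back: M1=-7/2−1/8·-244/95=-302/95
M: M0=0, M1=-302/95, M2=-244/95, M3=708/95, M4=-308/95, M5=0
seg 0: a=-3, c=M0/2=0, d=(M1−M0)/(6·3)=-151/855, b=Δ0−h0·(2M0+M1)/6=1213/285
seg 1: a=5, c=M1/2=-151/95, d=(M2−M1)/(6·1)=29/285, b=Δ1−h1·(2M1+M2)/6=-146/285
seg 2: a=3, c=M2/2=-122/95, d=(M3−M2)/(6·1)=476/285, b=Δ2−h2·(2M2+M3)/6=-193/57
seg 3: a=0, c=M3/2=354/95, d=(M4−M3)/(6·1)=-508/285, b=Δ3−h3·(2M3+M4)/6=-269/285
seg 4: a=1, c=M4/2=-154/95, d=(M5−M4)/(6·2)=77/285, b=Δ4−h4·(2M4+M5)/6=331/285
t_q=23/4 → seg 3, τ=3/4; S=0+-269/285·τ+354/95·τ²+-508/285·τ³=967/1520

  seg 0: a=-3 b=1213/285 c=0 d=-151/855
  seg 1: a=5 b=-146/285 c=-151/95 d=29/285
  seg 2: a=3 b=-193/57 c=-122/95 d=476/285
  seg 3: a=0 b=-269/285 c=354/95 d=-508/285
  seg 4: a=1 b=331/285 c=-154/95 d=77/285
S(23/4) = 967/1520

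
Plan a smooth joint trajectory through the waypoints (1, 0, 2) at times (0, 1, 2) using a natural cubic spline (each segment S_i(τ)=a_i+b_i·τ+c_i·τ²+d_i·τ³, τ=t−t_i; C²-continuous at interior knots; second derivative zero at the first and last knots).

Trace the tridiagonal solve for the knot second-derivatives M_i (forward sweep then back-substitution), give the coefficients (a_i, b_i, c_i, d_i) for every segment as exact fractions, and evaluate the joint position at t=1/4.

Δ: Δ0=-1, Δ1=2
row 1: diag=4, rhs=18; c'=1/4, d'=9/2
back: M1=9/2
M: M0=0, M1=9/2, M2=0
seg 0: a=1, c=M0/2=0, d=(M1−M0)/(6·1)=3/4, b=Δ0−h0·(2M0+M1)/6=-7/4
seg 1: a=0, c=M1/2=9/4, d=(M2−M1)/(6·1)=-3/4, b=Δ1−h1·(2M1+M2)/6=1/2
t_q=1/4 → seg 0, τ=1/4; S=1+-7/4·τ+0·τ²+3/4·τ³=147/256

  seg 0: a=1 b=-7/4 c=0 d=3/4
  seg 1: a=0 b=1/2 c=9/4 d=-3/4
S(1/4) = 147/256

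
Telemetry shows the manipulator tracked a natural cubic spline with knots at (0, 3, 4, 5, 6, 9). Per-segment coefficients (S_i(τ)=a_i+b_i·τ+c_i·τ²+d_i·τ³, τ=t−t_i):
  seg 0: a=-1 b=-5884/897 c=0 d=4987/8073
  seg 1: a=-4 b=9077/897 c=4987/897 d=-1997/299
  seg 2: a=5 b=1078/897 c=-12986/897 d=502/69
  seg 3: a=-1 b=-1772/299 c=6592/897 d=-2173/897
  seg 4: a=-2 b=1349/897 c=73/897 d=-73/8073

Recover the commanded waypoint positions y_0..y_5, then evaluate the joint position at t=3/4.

y_0=-1 y_1=-4 y_2=5 y_3=-1 y_4=-2 y_5=3
S(3/4) = -108293/19136

y_0 = S_0(0) = a_0 = -1
y_1 = S_1(0) = a_1 = -4
y_2 = S_2(0) = a_2 = 5
y_3 = S_3(0) = a_3 = -1
y_4 = S_4(0) = a_4 = -2
y_5 = S_4(3) = 3
t_q=3/4 is in segment 0 (τ=3/4); S_0(τ)=-108293/19136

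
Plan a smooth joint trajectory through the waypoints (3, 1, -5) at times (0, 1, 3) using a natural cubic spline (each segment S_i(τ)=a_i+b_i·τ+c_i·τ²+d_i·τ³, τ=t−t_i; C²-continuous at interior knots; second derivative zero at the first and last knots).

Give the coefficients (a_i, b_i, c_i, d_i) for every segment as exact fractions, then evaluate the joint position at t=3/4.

  seg 0: a=3 b=-11/6 c=0 d=-1/6
  seg 1: a=1 b=-7/3 c=-1/2 d=1/12
S(3/4) = 199/128

Δ: Δ0=-2, Δ1=-3
row 1: diag=6, rhs=-6; c'=1/3, d'=-1
back: M1=-1
M: M0=0, M1=-1, M2=0
seg 0: a=3, c=M0/2=0, d=(M1−M0)/(6·1)=-1/6, b=Δ0−h0·(2M0+M1)/6=-11/6
seg 1: a=1, c=M1/2=-1/2, d=(M2−M1)/(6·2)=1/12, b=Δ1−h1·(2M1+M2)/6=-7/3
t_q=3/4 → seg 0, τ=3/4; S=3+-11/6·τ+0·τ²+-1/6·τ³=199/128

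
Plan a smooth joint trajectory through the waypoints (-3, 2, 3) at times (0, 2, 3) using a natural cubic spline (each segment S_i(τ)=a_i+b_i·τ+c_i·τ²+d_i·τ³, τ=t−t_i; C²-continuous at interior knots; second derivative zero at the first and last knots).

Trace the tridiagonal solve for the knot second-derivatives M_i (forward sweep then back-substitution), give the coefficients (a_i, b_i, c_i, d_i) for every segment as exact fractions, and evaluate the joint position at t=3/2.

Δ: Δ0=5/2, Δ1=1
row 1: diag=6, rhs=-9; c'=1/6, d'=-3/2
back: M1=-3/2
M: M0=0, M1=-3/2, M2=0
seg 0: a=-3, c=M0/2=0, d=(M1−M0)/(6·2)=-1/8, b=Δ0−h0·(2M0+M1)/6=3
seg 1: a=2, c=M1/2=-3/4, d=(M2−M1)/(6·1)=1/4, b=Δ1−h1·(2M1+M2)/6=3/2
t_q=3/2 → seg 0, τ=3/2; S=-3+3·τ+0·τ²+-1/8·τ³=69/64

  seg 0: a=-3 b=3 c=0 d=-1/8
  seg 1: a=2 b=3/2 c=-3/4 d=1/4
S(3/2) = 69/64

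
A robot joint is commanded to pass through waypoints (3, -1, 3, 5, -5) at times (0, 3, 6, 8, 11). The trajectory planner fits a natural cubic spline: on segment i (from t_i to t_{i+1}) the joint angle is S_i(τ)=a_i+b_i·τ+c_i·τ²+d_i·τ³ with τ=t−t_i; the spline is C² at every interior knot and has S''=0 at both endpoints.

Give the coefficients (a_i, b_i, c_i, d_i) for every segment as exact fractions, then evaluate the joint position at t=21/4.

  seg 0: a=3 b=-356/177 c=0 d=40/531
  seg 1: a=-1 b=4/177 c=40/59 d=-128/1593
  seg 2: a=3 b=340/177 c=-8/177 d=-49/236
  seg 3: a=5 b=-133/177 c=-457/354 d=457/3186
S(21/4) = 185/118

Δ: Δ0=-4/3, Δ1=4/3, Δ2=1, Δ3=-10/3
row 1: diag=12, rhs=16; c'=1/4, d'=4/3
row 2: denom=10−3·1/4=37/4; d'=(-2−3·4/3)/(37/4)=-24/37
row 3: denom=10−2·8/37=354/37; d'=(-26−2·-24/37)/(354/37)=-457/177
back: M3=-457/177
back: M2=-24/37−8/37·-457/177=-16/177
back: M1=4/3−1/4·-16/177=80/59
M: M0=0, M1=80/59, M2=-16/177, M3=-457/177, M4=0
seg 0: a=3, c=M0/2=0, d=(M1−M0)/(6·3)=40/531, b=Δ0−h0·(2M0+M1)/6=-356/177
seg 1: a=-1, c=M1/2=40/59, d=(M2−M1)/(6·3)=-128/1593, b=Δ1−h1·(2M1+M2)/6=4/177
seg 2: a=3, c=M2/2=-8/177, d=(M3−M2)/(6·2)=-49/236, b=Δ2−h2·(2M2+M3)/6=340/177
seg 3: a=5, c=M3/2=-457/354, d=(M4−M3)/(6·3)=457/3186, b=Δ3−h3·(2M3+M4)/6=-133/177
t_q=21/4 → seg 1, τ=9/4; S=-1+4/177·τ+40/59·τ²+-128/1593·τ³=185/118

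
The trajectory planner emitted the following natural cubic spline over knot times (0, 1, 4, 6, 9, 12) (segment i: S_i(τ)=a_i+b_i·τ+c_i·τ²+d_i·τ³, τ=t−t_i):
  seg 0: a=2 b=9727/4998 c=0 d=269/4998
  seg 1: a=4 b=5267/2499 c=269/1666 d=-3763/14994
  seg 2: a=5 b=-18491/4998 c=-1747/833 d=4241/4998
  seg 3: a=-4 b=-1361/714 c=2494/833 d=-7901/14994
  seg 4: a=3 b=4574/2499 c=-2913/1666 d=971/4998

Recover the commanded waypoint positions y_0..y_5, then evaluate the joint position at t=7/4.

y_0=2 y_1=4 y_2=5 y_3=-4 y_4=3 y_5=-2
S(7/4) = 593435/106624

y_0 = S_0(0) = a_0 = 2
y_1 = S_1(0) = a_1 = 4
y_2 = S_2(0) = a_2 = 5
y_3 = S_3(0) = a_3 = -4
y_4 = S_4(0) = a_4 = 3
y_5 = S_4(3) = -2
t_q=7/4 is in segment 1 (τ=3/4); S_1(τ)=593435/106624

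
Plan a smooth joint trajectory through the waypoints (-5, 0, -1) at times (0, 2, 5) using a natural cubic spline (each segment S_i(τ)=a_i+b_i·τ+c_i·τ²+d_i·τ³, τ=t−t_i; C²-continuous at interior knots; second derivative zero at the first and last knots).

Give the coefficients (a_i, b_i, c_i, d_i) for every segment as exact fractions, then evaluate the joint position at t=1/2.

Δ: Δ0=5/2, Δ1=-1/3
row 1: diag=10, rhs=-17; c'=3/10, d'=-17/10
back: M1=-17/10
M: M0=0, M1=-17/10, M2=0
seg 0: a=-5, c=M0/2=0, d=(M1−M0)/(6·2)=-17/120, b=Δ0−h0·(2M0+M1)/6=46/15
seg 1: a=0, c=M1/2=-17/20, d=(M2−M1)/(6·3)=17/180, b=Δ1−h1·(2M1+M2)/6=41/30
t_q=1/2 → seg 0, τ=1/2; S=-5+46/15·τ+0·τ²+-17/120·τ³=-223/64

  seg 0: a=-5 b=46/15 c=0 d=-17/120
  seg 1: a=0 b=41/30 c=-17/20 d=17/180
S(1/2) = -223/64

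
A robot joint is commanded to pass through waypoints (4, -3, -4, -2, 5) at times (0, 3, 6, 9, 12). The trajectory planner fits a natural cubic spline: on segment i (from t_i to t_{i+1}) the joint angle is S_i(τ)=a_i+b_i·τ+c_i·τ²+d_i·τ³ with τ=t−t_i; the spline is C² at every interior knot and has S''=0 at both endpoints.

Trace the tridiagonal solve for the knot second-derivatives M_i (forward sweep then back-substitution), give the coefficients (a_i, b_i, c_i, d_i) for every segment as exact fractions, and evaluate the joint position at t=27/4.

  seg 0: a=4 b=-475/168 c=0 d=83/1512
  seg 1: a=-3 b=-113/84 c=83/168 d=-79/1512
  seg 2: a=-4 b=5/24 c=1/42 d=65/1512
  seg 3: a=-2 b=127/84 c=23/56 d=-23/504
S(27/4) = -13663/3584

Δ: Δ0=-7/3, Δ1=-1/3, Δ2=2/3, Δ3=7/3
row 1: diag=12, rhs=12; c'=1/4, d'=1
row 2: denom=12−3·1/4=45/4; d'=(6−3·1)/(45/4)=4/15
row 3: denom=12−3·4/15=56/5; d'=(10−3·4/15)/(56/5)=23/28
back: M3=23/28
back: M2=4/15−4/15·23/28=1/21
back: M1=1−1/4·1/21=83/84
M: M0=0, M1=83/84, M2=1/21, M3=23/28, M4=0
seg 0: a=4, c=M0/2=0, d=(M1−M0)/(6·3)=83/1512, b=Δ0−h0·(2M0+M1)/6=-475/168
seg 1: a=-3, c=M1/2=83/168, d=(M2−M1)/(6·3)=-79/1512, b=Δ1−h1·(2M1+M2)/6=-113/84
seg 2: a=-4, c=M2/2=1/42, d=(M3−M2)/(6·3)=65/1512, b=Δ2−h2·(2M2+M3)/6=5/24
seg 3: a=-2, c=M3/2=23/56, d=(M4−M3)/(6·3)=-23/504, b=Δ3−h3·(2M3+M4)/6=127/84
t_q=27/4 → seg 2, τ=3/4; S=-4+5/24·τ+1/42·τ²+65/1512·τ³=-13663/3584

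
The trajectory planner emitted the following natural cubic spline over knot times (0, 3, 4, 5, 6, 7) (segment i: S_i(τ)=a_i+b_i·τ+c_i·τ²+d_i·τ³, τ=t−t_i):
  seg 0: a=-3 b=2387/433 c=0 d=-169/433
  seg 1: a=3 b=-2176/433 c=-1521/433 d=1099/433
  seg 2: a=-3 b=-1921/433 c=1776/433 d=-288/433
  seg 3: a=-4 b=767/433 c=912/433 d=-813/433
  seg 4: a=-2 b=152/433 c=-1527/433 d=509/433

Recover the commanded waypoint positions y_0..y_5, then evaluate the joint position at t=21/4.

y_0 = S_0(0) = a_0 = -3
y_1 = S_1(0) = a_1 = 3
y_2 = S_2(0) = a_2 = -3
y_3 = S_3(0) = a_3 = -4
y_4 = S_4(0) = a_4 = -2
y_5 = S_4(1) = -4
t_q=21/4 is in segment 3 (τ=1/4); S_3(τ)=-95741/27712

y_0=-3 y_1=3 y_2=-3 y_3=-4 y_4=-2 y_5=-4
S(21/4) = -95741/27712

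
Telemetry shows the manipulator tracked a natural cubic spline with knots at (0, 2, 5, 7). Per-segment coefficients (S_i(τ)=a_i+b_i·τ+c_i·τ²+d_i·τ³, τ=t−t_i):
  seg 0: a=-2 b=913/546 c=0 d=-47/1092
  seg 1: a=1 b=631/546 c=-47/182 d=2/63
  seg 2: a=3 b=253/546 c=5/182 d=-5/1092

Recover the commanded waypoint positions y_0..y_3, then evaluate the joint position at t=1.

y_0 = S_0(0) = a_0 = -2
y_1 = S_1(0) = a_1 = 1
y_2 = S_2(0) = a_2 = 3
y_3 = S_2(2) = 4
t_q=1 is in segment 0 (τ=1); S_0(τ)=-135/364

y_0=-2 y_1=1 y_2=3 y_3=4
S(1) = -135/364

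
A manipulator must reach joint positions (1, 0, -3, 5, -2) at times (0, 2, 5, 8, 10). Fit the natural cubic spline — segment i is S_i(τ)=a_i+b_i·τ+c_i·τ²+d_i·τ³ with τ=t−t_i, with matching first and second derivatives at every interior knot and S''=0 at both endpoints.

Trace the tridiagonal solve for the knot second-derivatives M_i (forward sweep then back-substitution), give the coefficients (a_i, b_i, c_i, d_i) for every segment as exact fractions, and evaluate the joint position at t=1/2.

  seg 0: a=1 b=-1/15 c=0 d=-13/120
  seg 1: a=0 b=-41/30 c=-13/20 d=139/540
  seg 2: a=-3 b=101/60 c=5/3 d=-241/540
  seg 3: a=5 b=-11/30 c=-47/20 d=47/120
S(1/2) = 61/64

Δ: Δ0=-1/2, Δ1=-1, Δ2=8/3, Δ3=-7/2
row 1: diag=10, rhs=-3; c'=3/10, d'=-3/10
row 2: denom=12−3·3/10=111/10; d'=(22−3·-3/10)/(111/10)=229/111
row 3: denom=10−3·10/37=340/37; d'=(-37−3·229/111)/(340/37)=-47/10
back: M3=-47/10
back: M2=229/111−10/37·-47/10=10/3
back: M1=-3/10−3/10·10/3=-13/10
M: M0=0, M1=-13/10, M2=10/3, M3=-47/10, M4=0
seg 0: a=1, c=M0/2=0, d=(M1−M0)/(6·2)=-13/120, b=Δ0−h0·(2M0+M1)/6=-1/15
seg 1: a=0, c=M1/2=-13/20, d=(M2−M1)/(6·3)=139/540, b=Δ1−h1·(2M1+M2)/6=-41/30
seg 2: a=-3, c=M2/2=5/3, d=(M3−M2)/(6·3)=-241/540, b=Δ2−h2·(2M2+M3)/6=101/60
seg 3: a=5, c=M3/2=-47/20, d=(M4−M3)/(6·2)=47/120, b=Δ3−h3·(2M3+M4)/6=-11/30
t_q=1/2 → seg 0, τ=1/2; S=1+-1/15·τ+0·τ²+-13/120·τ³=61/64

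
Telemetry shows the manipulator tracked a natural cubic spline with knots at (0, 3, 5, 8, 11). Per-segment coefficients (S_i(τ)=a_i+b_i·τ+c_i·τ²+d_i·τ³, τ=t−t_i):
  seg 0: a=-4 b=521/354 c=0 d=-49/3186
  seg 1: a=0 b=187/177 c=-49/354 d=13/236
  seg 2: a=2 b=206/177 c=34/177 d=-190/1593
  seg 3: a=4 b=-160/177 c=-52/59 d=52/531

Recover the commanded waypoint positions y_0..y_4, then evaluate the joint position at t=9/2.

y_0=-4 y_1=0 y_2=2 y_3=4 y_4=-4
S(9/2) = 2755/1888

y_0 = S_0(0) = a_0 = -4
y_1 = S_1(0) = a_1 = 0
y_2 = S_2(0) = a_2 = 2
y_3 = S_3(0) = a_3 = 4
y_4 = S_3(3) = -4
t_q=9/2 is in segment 1 (τ=3/2); S_1(τ)=2755/1888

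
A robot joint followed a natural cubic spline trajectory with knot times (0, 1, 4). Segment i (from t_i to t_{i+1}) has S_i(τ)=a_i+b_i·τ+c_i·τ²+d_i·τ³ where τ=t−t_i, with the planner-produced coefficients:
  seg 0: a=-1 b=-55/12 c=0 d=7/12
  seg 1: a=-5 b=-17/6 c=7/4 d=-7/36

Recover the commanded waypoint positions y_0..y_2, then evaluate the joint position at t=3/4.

y_0 = S_0(0) = a_0 = -1
y_1 = S_1(0) = a_1 = -5
y_2 = S_1(3) = -3
t_q=3/4 is in segment 0 (τ=3/4); S_0(τ)=-1073/256

y_0=-1 y_1=-5 y_2=-3
S(3/4) = -1073/256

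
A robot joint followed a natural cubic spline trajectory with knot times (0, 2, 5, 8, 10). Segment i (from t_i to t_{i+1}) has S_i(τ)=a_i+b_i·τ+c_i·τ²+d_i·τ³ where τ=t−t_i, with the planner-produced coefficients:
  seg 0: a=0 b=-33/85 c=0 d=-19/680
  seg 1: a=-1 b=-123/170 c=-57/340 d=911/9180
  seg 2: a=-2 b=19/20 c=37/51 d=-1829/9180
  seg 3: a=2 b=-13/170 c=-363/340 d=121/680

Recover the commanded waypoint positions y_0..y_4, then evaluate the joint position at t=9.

y_0 = S_0(0) = a_0 = 0
y_1 = S_1(0) = a_1 = -1
y_2 = S_2(0) = a_2 = -2
y_3 = S_3(0) = a_3 = 2
y_4 = S_3(2) = -1
t_q=9 is in segment 3 (τ=1); S_3(τ)=703/680

y_0=0 y_1=-1 y_2=-2 y_3=2 y_4=-1
S(9) = 703/680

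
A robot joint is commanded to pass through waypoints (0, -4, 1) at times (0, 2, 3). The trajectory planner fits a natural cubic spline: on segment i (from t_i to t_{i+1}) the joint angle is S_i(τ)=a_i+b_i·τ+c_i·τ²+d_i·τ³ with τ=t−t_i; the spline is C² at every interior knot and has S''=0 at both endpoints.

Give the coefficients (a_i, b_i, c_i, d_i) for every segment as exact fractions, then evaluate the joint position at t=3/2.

Δ: Δ0=-2, Δ1=5
row 1: diag=6, rhs=42; c'=1/6, d'=7
back: M1=7
M: M0=0, M1=7, M2=0
seg 0: a=0, c=M0/2=0, d=(M1−M0)/(6·2)=7/12, b=Δ0−h0·(2M0+M1)/6=-13/3
seg 1: a=-4, c=M1/2=7/2, d=(M2−M1)/(6·1)=-7/6, b=Δ1−h1·(2M1+M2)/6=8/3
t_q=3/2 → seg 0, τ=3/2; S=0+-13/3·τ+0·τ²+7/12·τ³=-145/32

  seg 0: a=0 b=-13/3 c=0 d=7/12
  seg 1: a=-4 b=8/3 c=7/2 d=-7/6
S(3/2) = -145/32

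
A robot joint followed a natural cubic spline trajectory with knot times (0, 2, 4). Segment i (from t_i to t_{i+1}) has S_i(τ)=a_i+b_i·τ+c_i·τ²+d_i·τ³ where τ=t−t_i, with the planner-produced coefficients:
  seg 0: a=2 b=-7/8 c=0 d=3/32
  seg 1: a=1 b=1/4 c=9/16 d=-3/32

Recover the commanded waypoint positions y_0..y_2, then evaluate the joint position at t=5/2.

y_0=2 y_1=1 y_2=3
S(5/2) = 321/256

y_0 = S_0(0) = a_0 = 2
y_1 = S_1(0) = a_1 = 1
y_2 = S_1(2) = 3
t_q=5/2 is in segment 1 (τ=1/2); S_1(τ)=321/256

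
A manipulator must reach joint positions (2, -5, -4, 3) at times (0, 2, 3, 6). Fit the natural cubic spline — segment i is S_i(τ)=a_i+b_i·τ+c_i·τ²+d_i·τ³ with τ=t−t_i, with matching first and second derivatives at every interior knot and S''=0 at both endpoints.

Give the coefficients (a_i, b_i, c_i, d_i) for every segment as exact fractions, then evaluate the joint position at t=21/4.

  seg 0: a=2 b=-1403/282 c=0 d=52/141
  seg 1: a=-5 b=-155/282 c=104/47 d=-187/282
  seg 2: a=-4 b=266/141 c=21/94 d=-7/282
S(21/4) = 6575/6016

Δ: Δ0=-7/2, Δ1=1, Δ2=7/3
row 1: diag=6, rhs=27; c'=1/6, d'=9/2
row 2: denom=8−1·1/6=47/6; d'=(8−1·9/2)/(47/6)=21/47
back: M2=21/47
back: M1=9/2−1/6·21/47=208/47
M: M0=0, M1=208/47, M2=21/47, M3=0
seg 0: a=2, c=M0/2=0, d=(M1−M0)/(6·2)=52/141, b=Δ0−h0·(2M0+M1)/6=-1403/282
seg 1: a=-5, c=M1/2=104/47, d=(M2−M1)/(6·1)=-187/282, b=Δ1−h1·(2M1+M2)/6=-155/282
seg 2: a=-4, c=M2/2=21/94, d=(M3−M2)/(6·3)=-7/282, b=Δ2−h2·(2M2+M3)/6=266/141
t_q=21/4 → seg 2, τ=9/4; S=-4+266/141·τ+21/94·τ²+-7/282·τ³=6575/6016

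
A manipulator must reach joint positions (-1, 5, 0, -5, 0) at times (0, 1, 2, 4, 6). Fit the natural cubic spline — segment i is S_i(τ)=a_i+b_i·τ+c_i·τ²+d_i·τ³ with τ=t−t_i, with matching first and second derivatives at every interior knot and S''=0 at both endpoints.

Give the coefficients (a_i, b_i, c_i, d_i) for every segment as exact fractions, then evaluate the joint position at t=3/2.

Δ: Δ0=6, Δ1=-5, Δ2=-5/2, Δ3=5/2
row 1: diag=4, rhs=-66; c'=1/4, d'=-33/2
row 2: denom=6−1·1/4=23/4; d'=(15−1·-33/2)/(23/4)=126/23
row 3: denom=8−2·8/23=168/23; d'=(30−2·126/23)/(168/23)=73/28
back: M3=73/28
back: M2=126/23−8/23·73/28=32/7
back: M1=-33/2−1/4·32/7=-247/14
M: M0=0, M1=-247/14, M2=32/7, M3=73/28, M4=0
seg 0: a=-1, c=M0/2=0, d=(M1−M0)/(6·1)=-247/84, b=Δ0−h0·(2M0+M1)/6=751/84
seg 1: a=5, c=M1/2=-247/28, d=(M2−M1)/(6·1)=311/84, b=Δ1−h1·(2M1+M2)/6=5/42
seg 2: a=0, c=M2/2=16/7, d=(M3−M2)/(6·2)=-55/336, b=Δ2−h2·(2M2+M3)/6=-77/12
seg 3: a=-5, c=M3/2=73/56, d=(M4−M3)/(6·2)=-73/336, b=Δ3−h3·(2M3+M4)/6=16/21
t_q=3/2 → seg 1, τ=1/2; S=5+5/42·τ+-247/28·τ²+311/84·τ³=743/224

  seg 0: a=-1 b=751/84 c=0 d=-247/84
  seg 1: a=5 b=5/42 c=-247/28 d=311/84
  seg 2: a=0 b=-77/12 c=16/7 d=-55/336
  seg 3: a=-5 b=16/21 c=73/56 d=-73/336
S(3/2) = 743/224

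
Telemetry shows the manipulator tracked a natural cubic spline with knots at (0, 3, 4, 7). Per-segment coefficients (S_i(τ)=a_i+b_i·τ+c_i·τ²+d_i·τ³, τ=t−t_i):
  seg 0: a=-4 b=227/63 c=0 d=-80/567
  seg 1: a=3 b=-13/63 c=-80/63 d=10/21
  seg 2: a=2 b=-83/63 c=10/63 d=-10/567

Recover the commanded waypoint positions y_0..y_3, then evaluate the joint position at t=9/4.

y_0=-4 y_1=3 y_2=2 y_3=-1
S(9/4) = 5/2

y_0 = S_0(0) = a_0 = -4
y_1 = S_1(0) = a_1 = 3
y_2 = S_2(0) = a_2 = 2
y_3 = S_2(3) = -1
t_q=9/4 is in segment 0 (τ=9/4); S_0(τ)=5/2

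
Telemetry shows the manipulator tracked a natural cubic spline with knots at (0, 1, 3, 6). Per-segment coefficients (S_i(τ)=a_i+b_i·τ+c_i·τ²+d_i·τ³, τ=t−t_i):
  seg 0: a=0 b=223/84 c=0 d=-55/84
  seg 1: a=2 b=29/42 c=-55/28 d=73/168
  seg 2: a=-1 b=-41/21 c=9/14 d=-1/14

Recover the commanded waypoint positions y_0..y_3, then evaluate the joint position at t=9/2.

y_0=0 y_1=2 y_2=-1 y_3=-3
S(9/2) = -305/112

y_0 = S_0(0) = a_0 = 0
y_1 = S_1(0) = a_1 = 2
y_2 = S_2(0) = a_2 = -1
y_3 = S_2(3) = -3
t_q=9/2 is in segment 2 (τ=3/2); S_2(τ)=-305/112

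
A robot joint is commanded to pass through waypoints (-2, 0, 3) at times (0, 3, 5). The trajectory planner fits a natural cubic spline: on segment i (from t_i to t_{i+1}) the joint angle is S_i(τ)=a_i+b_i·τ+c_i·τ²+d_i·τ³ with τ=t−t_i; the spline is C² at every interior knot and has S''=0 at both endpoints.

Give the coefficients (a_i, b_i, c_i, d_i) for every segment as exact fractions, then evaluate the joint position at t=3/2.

  seg 0: a=-2 b=5/12 c=0 d=1/36
  seg 1: a=0 b=7/6 c=1/4 d=-1/24
S(3/2) = -41/32

Δ: Δ0=2/3, Δ1=3/2
row 1: diag=10, rhs=5; c'=1/5, d'=1/2
back: M1=1/2
M: M0=0, M1=1/2, M2=0
seg 0: a=-2, c=M0/2=0, d=(M1−M0)/(6·3)=1/36, b=Δ0−h0·(2M0+M1)/6=5/12
seg 1: a=0, c=M1/2=1/4, d=(M2−M1)/(6·2)=-1/24, b=Δ1−h1·(2M1+M2)/6=7/6
t_q=3/2 → seg 0, τ=3/2; S=-2+5/12·τ+0·τ²+1/36·τ³=-41/32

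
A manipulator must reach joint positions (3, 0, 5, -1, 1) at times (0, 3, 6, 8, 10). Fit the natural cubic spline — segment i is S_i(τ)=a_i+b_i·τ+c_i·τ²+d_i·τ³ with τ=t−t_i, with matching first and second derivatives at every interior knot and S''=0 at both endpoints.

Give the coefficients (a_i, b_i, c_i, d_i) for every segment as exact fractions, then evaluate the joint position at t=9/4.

Δ: Δ0=-1, Δ1=5/3, Δ2=-3, Δ3=1
row 1: diag=12, rhs=16; c'=1/4, d'=4/3
row 2: denom=10−3·1/4=37/4; d'=(-28−3·4/3)/(37/4)=-128/37
row 3: denom=8−2·8/37=280/37; d'=(24−2·-128/37)/(280/37)=143/35
back: M3=143/35
back: M2=-128/37−8/37·143/35=-152/35
back: M1=4/3−1/4·-152/35=254/105
M: M0=0, M1=254/105, M2=-152/35, M3=143/35, M4=0
seg 0: a=3, c=M0/2=0, d=(M1−M0)/(6·3)=127/945, b=Δ0−h0·(2M0+M1)/6=-232/105
seg 1: a=0, c=M1/2=127/105, d=(M2−M1)/(6·3)=-71/189, b=Δ1−h1·(2M1+M2)/6=149/105
seg 2: a=5, c=M2/2=-76/35, d=(M3−M2)/(6·2)=59/84, b=Δ2−h2·(2M2+M3)/6=-22/15
seg 3: a=-1, c=M3/2=143/70, d=(M4−M3)/(6·2)=-143/420, b=Δ3−h3·(2M3+M4)/6=-181/105
t_q=9/4 → seg 0, τ=9/4; S=3+-232/105·τ+0·τ²+127/945·τ³=-141/320

  seg 0: a=3 b=-232/105 c=0 d=127/945
  seg 1: a=0 b=149/105 c=127/105 d=-71/189
  seg 2: a=5 b=-22/15 c=-76/35 d=59/84
  seg 3: a=-1 b=-181/105 c=143/70 d=-143/420
S(9/4) = -141/320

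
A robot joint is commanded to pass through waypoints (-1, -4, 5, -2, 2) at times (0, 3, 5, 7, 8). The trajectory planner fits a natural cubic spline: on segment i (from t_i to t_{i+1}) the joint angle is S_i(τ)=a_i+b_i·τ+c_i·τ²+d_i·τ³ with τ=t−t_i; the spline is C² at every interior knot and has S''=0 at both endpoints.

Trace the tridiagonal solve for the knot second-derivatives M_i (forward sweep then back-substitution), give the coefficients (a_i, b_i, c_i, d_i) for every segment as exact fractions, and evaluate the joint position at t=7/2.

Δ: Δ0=-1, Δ1=9/2, Δ2=-7/2, Δ3=4
row 1: diag=10, rhs=33; c'=1/5, d'=33/10
row 2: denom=8−2·1/5=38/5; d'=(-48−2·33/10)/(38/5)=-273/38
row 3: denom=6−2·5/19=104/19; d'=(45−2·-273/38)/(104/19)=141/13
back: M3=141/13
back: M2=-273/38−5/19·141/13=-261/26
back: M1=33/10−1/5·-261/26=69/13
M: M0=0, M1=69/13, M2=-261/26, M3=141/13, M4=0
seg 0: a=-1, c=M0/2=0, d=(M1−M0)/(6·3)=23/78, b=Δ0−h0·(2M0+M1)/6=-95/26
seg 1: a=-4, c=M1/2=69/26, d=(M2−M1)/(6·2)=-133/104, b=Δ1−h1·(2M1+M2)/6=56/13
seg 2: a=5, c=M2/2=-261/52, d=(M3−M2)/(6·2)=181/104, b=Δ2−h2·(2M2+M3)/6=-11/26
seg 3: a=-2, c=M3/2=141/26, d=(M4−M3)/(6·1)=-47/26, b=Δ3−h3·(2M3+M4)/6=5/13
t_q=7/2 → seg 1, τ=1/2; S=-4+56/13·τ+69/26·τ²+-133/104·τ³=-1117/832

  seg 0: a=-1 b=-95/26 c=0 d=23/78
  seg 1: a=-4 b=56/13 c=69/26 d=-133/104
  seg 2: a=5 b=-11/26 c=-261/52 d=181/104
  seg 3: a=-2 b=5/13 c=141/26 d=-47/26
S(7/2) = -1117/832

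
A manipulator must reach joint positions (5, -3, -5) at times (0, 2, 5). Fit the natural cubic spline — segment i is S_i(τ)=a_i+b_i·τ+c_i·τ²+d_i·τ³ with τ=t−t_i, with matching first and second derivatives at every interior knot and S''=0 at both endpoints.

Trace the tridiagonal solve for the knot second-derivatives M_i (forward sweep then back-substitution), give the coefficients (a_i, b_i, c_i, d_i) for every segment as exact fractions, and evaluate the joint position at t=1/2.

Δ: Δ0=-4, Δ1=-2/3
row 1: diag=10, rhs=20; c'=3/10, d'=2
back: M1=2
M: M0=0, M1=2, M2=0
seg 0: a=5, c=M0/2=0, d=(M1−M0)/(6·2)=1/6, b=Δ0−h0·(2M0+M1)/6=-14/3
seg 1: a=-3, c=M1/2=1, d=(M2−M1)/(6·3)=-1/9, b=Δ1−h1·(2M1+M2)/6=-8/3
t_q=1/2 → seg 0, τ=1/2; S=5+-14/3·τ+0·τ²+1/6·τ³=43/16

  seg 0: a=5 b=-14/3 c=0 d=1/6
  seg 1: a=-3 b=-8/3 c=1 d=-1/9
S(1/2) = 43/16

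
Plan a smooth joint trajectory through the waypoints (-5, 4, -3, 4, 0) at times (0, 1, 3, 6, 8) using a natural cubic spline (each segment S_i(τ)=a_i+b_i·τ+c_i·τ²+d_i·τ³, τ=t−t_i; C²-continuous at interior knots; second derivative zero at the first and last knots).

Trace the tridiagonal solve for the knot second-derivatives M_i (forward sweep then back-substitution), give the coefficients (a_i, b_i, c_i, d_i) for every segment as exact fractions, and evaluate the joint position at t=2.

Δ: Δ0=9, Δ1=-7/2, Δ2=7/3, Δ3=-2
row 1: diag=6, rhs=-75; c'=1/3, d'=-25/2
row 2: denom=10−2·1/3=28/3; d'=(35−2·-25/2)/(28/3)=45/7
row 3: denom=10−3·9/28=253/28; d'=(-26−3·45/7)/(253/28)=-1268/253
back: M3=-1268/253
back: M2=45/7−9/28·-1268/253=2034/253
back: M1=-25/2−1/3·2034/253=-7681/506
M: M0=0, M1=-7681/506, M2=2034/253, M3=-1268/253, M4=0
seg 0: a=-5, c=M0/2=0, d=(M1−M0)/(6·1)=-7681/3036, b=Δ0−h0·(2M0+M1)/6=35005/3036
seg 1: a=4, c=M1/2=-7681/1012, d=(M2−M1)/(6·2)=11749/6072, b=Δ1−h1·(2M1+M2)/6=5981/1518
seg 2: a=-3, c=M2/2=1017/253, d=(M3−M2)/(6·3)=-1651/2277, b=Δ2−h2·(2M2+M3)/6=-2429/759
seg 3: a=4, c=M3/2=-634/253, d=(M4−M3)/(6·2)=317/759, b=Δ3−h3·(2M3+M4)/6=1018/759
t_q=2 → seg 1, τ=1; S=4+5981/1518·τ+-7681/1012·τ²+11749/6072·τ³=4625/2024

  seg 0: a=-5 b=35005/3036 c=0 d=-7681/3036
  seg 1: a=4 b=5981/1518 c=-7681/1012 d=11749/6072
  seg 2: a=-3 b=-2429/759 c=1017/253 d=-1651/2277
  seg 3: a=4 b=1018/759 c=-634/253 d=317/759
S(2) = 4625/2024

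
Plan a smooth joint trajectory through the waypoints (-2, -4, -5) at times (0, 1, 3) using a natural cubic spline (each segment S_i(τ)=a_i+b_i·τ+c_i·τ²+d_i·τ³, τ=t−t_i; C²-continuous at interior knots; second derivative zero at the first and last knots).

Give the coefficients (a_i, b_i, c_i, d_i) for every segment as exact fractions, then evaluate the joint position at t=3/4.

  seg 0: a=-2 b=-9/4 c=0 d=1/4
  seg 1: a=-4 b=-3/2 c=3/4 d=-1/8
S(3/4) = -917/256

Δ: Δ0=-2, Δ1=-1/2
row 1: diag=6, rhs=9; c'=1/3, d'=3/2
back: M1=3/2
M: M0=0, M1=3/2, M2=0
seg 0: a=-2, c=M0/2=0, d=(M1−M0)/(6·1)=1/4, b=Δ0−h0·(2M0+M1)/6=-9/4
seg 1: a=-4, c=M1/2=3/4, d=(M2−M1)/(6·2)=-1/8, b=Δ1−h1·(2M1+M2)/6=-3/2
t_q=3/4 → seg 0, τ=3/4; S=-2+-9/4·τ+0·τ²+1/4·τ³=-917/256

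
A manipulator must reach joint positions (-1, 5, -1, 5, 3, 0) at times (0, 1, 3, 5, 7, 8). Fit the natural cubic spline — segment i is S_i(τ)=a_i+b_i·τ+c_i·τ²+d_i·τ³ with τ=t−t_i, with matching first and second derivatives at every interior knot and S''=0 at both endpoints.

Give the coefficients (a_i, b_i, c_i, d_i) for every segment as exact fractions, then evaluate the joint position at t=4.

Δ: Δ0=6, Δ1=-3, Δ2=3, Δ3=-1, Δ4=-3
row 1: diag=6, rhs=-54; c'=1/3, d'=-9
row 2: denom=8−2·1/3=22/3; d'=(36−2·-9)/(22/3)=81/11
row 3: denom=8−2·3/11=82/11; d'=(-24−2·81/11)/(82/11)=-213/41
row 4: denom=6−2·11/41=224/41; d'=(-12−2·-213/41)/(224/41)=-33/112
back: M4=-33/112
back: M3=-213/41−11/41·-33/112=-573/112
back: M2=81/11−3/11·-573/112=981/112
back: M1=-9−1/3·981/112=-1335/112
M: M0=0, M1=-1335/112, M2=981/112, M3=-573/112, M4=-33/112, M5=0
seg 0: a=-1, c=M0/2=0, d=(M1−M0)/(6·1)=-445/224, b=Δ0−h0·(2M0+M1)/6=1789/224
seg 1: a=5, c=M1/2=-1335/224, d=(M2−M1)/(6·2)=193/112, b=Δ1−h1·(2M1+M2)/6=227/112
seg 2: a=-1, c=M2/2=981/224, d=(M3−M2)/(6·2)=-37/32, b=Δ2−h2·(2M2+M3)/6=-127/112
seg 3: a=5, c=M3/2=-573/224, d=(M4−M3)/(6·2)=45/112, b=Δ3−h3·(2M3+M4)/6=281/112
seg 4: a=3, c=M4/2=-33/224, d=(M5−M4)/(6·1)=11/224, b=Δ4−h4·(2M4+M5)/6=-325/112
t_q=4 → seg 2, τ=1; S=-1+-127/112·τ+981/224·τ²+-37/32·τ³=61/56

  seg 0: a=-1 b=1789/224 c=0 d=-445/224
  seg 1: a=5 b=227/112 c=-1335/224 d=193/112
  seg 2: a=-1 b=-127/112 c=981/224 d=-37/32
  seg 3: a=5 b=281/112 c=-573/224 d=45/112
  seg 4: a=3 b=-325/112 c=-33/224 d=11/224
S(4) = 61/56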